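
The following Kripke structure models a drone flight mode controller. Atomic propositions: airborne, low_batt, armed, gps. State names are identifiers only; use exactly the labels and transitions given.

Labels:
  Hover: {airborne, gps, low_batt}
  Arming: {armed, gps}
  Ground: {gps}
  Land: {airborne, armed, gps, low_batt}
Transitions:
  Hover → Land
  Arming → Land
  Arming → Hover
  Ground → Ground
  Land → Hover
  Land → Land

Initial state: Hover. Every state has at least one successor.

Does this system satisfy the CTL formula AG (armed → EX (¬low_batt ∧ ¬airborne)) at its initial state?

Violated

States satisfying armed → EX (¬low_batt ∧ ¬airborne): {Hover, Ground}.
States satisfying AG (armed → EX (¬low_batt ∧ ¬airborne)): {Ground}.
Land is reachable from Hover and violates armed → EX (¬low_batt ∧ ¬airborne), so AG fails at Hover.
Hover ∉ Sat(AG (armed → EX (¬low_batt ∧ ¬airborne))).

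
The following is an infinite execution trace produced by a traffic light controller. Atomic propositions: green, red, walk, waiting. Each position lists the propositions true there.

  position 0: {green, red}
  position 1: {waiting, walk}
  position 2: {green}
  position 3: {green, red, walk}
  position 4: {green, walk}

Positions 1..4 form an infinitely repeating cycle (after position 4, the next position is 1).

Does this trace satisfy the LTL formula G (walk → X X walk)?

walk → X X walk must hold at every position from 0 onward. It fails at position 4, so G (walk → X X walk) is false.
Positions where walk holds: 1, 3, 4.
Check X X walk at each: 1→ok, 3→ok, 4→fails.

Violated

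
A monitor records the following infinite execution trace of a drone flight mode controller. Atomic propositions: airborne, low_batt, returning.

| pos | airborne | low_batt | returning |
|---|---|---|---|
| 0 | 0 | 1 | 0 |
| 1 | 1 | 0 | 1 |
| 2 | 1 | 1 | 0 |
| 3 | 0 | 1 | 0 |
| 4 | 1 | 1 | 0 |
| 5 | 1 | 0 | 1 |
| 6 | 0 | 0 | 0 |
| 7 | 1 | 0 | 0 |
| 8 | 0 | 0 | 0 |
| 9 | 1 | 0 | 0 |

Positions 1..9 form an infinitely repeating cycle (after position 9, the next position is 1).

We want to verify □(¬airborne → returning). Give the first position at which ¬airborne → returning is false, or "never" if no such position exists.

0

At position 0 the labels are {low_batt}, so ¬airborne → returning is false there. This is the first violation.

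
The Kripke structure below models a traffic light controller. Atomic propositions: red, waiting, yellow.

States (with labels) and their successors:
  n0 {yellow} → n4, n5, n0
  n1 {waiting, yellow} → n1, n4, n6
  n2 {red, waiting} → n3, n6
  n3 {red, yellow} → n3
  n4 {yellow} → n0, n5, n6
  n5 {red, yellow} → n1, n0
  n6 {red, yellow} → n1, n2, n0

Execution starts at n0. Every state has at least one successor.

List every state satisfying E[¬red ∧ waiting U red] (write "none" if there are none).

States satisfying ¬red ∧ waiting: {n1}.
States satisfying red: {n2, n3, n5, n6}.
States satisfying E[¬red ∧ waiting U red]: {n1, n2, n3, n5, n6}.

{n1, n2, n3, n5, n6}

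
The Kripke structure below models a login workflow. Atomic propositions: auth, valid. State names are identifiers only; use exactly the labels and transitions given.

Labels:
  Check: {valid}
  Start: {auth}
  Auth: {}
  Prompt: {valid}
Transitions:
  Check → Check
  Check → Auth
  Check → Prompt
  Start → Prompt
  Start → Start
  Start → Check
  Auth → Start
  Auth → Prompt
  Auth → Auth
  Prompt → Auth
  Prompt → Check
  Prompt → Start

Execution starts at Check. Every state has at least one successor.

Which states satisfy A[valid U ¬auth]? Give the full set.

{Check, Auth, Prompt}

States satisfying valid: {Check, Prompt}.
States satisfying ¬auth: {Check, Auth, Prompt}.
States satisfying A[valid U ¬auth]: {Check, Auth, Prompt}.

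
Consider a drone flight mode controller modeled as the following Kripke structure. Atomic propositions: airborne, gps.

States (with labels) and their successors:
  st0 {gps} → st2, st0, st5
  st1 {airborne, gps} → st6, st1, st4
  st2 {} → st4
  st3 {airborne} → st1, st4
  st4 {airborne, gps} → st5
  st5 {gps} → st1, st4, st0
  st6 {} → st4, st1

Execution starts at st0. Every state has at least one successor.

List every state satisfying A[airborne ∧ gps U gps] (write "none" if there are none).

States satisfying airborne ∧ gps: {st1, st4}.
States satisfying gps: {st0, st1, st4, st5}.
States satisfying A[airborne ∧ gps U gps]: {st0, st1, st4, st5}.

{st0, st1, st4, st5}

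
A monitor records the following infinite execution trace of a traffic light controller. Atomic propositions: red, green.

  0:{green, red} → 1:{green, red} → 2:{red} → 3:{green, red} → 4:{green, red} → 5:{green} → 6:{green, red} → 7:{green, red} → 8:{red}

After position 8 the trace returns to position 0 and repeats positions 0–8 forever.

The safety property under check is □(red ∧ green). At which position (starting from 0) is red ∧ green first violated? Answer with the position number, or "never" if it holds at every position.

Check red ∧ green at each position in order: 0 ✓, 1 ✓.
At position 2 the labels are {red}, so red ∧ green is false there. This is the first violation.

2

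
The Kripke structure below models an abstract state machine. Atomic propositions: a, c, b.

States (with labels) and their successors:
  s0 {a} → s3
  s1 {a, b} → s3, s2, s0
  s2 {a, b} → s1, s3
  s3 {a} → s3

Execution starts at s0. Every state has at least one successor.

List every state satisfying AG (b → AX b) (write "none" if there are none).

{s0, s3}

States satisfying b → AX b: {s0, s3}.
States satisfying AG (b → AX b): {s0, s3}.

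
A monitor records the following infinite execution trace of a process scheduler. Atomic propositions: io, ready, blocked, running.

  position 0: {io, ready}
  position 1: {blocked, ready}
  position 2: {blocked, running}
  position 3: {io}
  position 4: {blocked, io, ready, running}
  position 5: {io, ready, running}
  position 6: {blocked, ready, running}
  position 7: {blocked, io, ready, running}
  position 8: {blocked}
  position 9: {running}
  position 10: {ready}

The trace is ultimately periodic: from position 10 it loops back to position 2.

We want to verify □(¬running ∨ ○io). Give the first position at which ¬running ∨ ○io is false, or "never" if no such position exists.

Check ¬running ∨ ○io at each position in order: 0 ✓, 1 ✓, 2 ✓, 3 ✓, 4 ✓.
At position 5 the labels are {io, ready, running} and the next position 6 has {blocked, ready, running}, so ¬running ∨ ○io is false there. This is the first violation.

5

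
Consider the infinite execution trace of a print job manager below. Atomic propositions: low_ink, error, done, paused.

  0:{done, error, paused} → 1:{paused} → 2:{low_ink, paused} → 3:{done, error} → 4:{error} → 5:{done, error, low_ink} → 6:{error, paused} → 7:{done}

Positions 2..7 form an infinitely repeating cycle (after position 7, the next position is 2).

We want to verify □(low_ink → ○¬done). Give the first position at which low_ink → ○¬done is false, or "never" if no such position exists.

2

Check low_ink → ○¬done at each position in order: 0 ✓, 1 ✓.
At position 2 the labels are {low_ink, paused} and the next position 3 has {done, error}, so low_ink → ○¬done is false there. This is the first violation.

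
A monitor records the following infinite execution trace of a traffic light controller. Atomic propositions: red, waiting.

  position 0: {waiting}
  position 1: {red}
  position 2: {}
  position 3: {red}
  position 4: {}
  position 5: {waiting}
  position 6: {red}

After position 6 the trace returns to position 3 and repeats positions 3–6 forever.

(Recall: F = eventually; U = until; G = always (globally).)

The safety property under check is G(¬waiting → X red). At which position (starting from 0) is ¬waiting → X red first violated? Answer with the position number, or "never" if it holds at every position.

1

Check ¬waiting → X red at each position in order: 0 ✓.
At position 1 the labels are {red} and the next position 2 has {}, so ¬waiting → X red is false there. This is the first violation.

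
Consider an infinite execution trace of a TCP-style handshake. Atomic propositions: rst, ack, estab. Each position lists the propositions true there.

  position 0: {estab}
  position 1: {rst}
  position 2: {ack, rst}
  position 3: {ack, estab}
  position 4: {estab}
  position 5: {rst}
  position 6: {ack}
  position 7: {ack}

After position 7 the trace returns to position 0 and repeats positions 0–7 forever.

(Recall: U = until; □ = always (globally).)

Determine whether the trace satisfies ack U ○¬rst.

No

Walking from position 0: at position 0, ○¬rst has not yet held and ack fails, so ack U ○¬rst is false.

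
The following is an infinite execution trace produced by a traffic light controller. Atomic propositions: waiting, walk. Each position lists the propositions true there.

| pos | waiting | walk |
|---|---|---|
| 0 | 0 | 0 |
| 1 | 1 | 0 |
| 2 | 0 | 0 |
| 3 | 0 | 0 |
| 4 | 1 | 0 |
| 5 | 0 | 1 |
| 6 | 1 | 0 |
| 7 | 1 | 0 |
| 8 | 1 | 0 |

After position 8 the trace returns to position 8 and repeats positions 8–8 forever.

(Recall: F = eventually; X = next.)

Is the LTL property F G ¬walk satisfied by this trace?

G ¬walk holds at position 6, which is reachable from 0, so F G ¬walk holds.

Yes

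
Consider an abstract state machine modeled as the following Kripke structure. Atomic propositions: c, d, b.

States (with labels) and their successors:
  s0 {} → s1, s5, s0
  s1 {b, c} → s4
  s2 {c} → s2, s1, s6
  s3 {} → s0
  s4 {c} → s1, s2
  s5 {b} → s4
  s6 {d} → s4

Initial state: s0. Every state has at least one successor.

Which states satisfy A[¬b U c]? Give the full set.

{s1, s2, s4, s6}

States satisfying ¬b: {s0, s2, s3, s4, s6}.
States satisfying c: {s1, s2, s4}.
States satisfying A[¬b U c]: {s1, s2, s4, s6}.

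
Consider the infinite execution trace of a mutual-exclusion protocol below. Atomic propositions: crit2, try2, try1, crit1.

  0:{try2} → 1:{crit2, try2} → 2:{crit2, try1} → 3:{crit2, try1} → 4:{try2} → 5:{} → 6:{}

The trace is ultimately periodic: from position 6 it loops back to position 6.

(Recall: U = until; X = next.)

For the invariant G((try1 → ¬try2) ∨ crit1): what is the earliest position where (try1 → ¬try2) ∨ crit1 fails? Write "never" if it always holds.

never

(try1 → ¬try2) ∨ crit1 holds at every position 0..6, and those are all the positions the trace ever visits, so the invariant G((try1 → ¬try2) ∨ crit1) is never violated.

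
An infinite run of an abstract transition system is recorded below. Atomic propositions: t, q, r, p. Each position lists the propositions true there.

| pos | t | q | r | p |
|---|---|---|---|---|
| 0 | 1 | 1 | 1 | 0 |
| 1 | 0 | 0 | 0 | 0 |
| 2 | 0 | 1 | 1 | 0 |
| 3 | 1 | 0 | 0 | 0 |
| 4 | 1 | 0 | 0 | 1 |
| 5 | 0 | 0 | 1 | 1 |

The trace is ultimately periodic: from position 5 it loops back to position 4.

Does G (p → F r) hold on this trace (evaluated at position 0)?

p → F r holds at every position 0..5, and those are all positions ever visited, so G (p → F r) holds.
Positions where p holds: 4, 5.
Check F r at each: 4→ok, 5→ok.

Holds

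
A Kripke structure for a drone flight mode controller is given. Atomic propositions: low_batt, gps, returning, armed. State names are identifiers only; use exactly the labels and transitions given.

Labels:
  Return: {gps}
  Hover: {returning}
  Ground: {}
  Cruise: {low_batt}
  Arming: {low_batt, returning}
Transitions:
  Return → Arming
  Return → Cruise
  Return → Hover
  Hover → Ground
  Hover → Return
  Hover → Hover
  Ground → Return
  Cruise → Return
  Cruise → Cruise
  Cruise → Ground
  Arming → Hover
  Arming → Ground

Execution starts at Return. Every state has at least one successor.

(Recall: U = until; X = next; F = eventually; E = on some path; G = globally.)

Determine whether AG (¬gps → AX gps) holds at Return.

States satisfying ¬gps → AX gps: {Return, Ground}.
States satisfying AG (¬gps → AX gps): ∅.
Arming is reachable from Return and violates ¬gps → AX gps, so AG fails at Return.
Return ∉ Sat(AG (¬gps → AX gps)).

Does not hold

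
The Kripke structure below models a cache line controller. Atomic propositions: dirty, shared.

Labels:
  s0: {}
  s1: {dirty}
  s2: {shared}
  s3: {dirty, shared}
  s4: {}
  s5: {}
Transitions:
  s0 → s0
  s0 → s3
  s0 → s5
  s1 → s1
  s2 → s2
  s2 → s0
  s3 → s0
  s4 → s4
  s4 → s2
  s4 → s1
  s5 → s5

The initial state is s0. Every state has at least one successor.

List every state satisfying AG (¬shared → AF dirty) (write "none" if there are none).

{s1}

States satisfying ¬shared → AF dirty: {s1, s2, s3}.
States satisfying AG (¬shared → AF dirty): {s1}.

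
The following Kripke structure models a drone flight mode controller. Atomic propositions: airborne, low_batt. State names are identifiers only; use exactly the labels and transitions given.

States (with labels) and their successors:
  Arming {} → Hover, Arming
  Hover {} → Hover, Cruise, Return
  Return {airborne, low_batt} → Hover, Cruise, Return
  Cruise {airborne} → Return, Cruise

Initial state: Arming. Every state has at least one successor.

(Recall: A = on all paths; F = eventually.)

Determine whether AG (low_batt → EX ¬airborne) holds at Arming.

Yes

States satisfying low_batt → EX ¬airborne: {Arming, Hover, Return, Cruise}.
States satisfying AG (low_batt → EX ¬airborne): {Arming, Hover, Return, Cruise}.
Every state reachable from Arming satisfies low_batt → EX ¬airborne.
Arming ∈ Sat(AG (low_batt → EX ¬airborne)).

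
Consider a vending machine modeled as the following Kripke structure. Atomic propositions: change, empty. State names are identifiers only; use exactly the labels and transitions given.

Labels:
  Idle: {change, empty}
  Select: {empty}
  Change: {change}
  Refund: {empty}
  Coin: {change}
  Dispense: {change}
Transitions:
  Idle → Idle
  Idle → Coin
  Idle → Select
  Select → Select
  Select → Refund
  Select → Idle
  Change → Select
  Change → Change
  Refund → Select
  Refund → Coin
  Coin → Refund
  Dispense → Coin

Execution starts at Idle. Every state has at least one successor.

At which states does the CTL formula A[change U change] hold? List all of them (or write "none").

{Idle, Change, Coin, Dispense}

States satisfying change: {Idle, Change, Coin, Dispense}.
States satisfying A[change U change]: {Idle, Change, Coin, Dispense}.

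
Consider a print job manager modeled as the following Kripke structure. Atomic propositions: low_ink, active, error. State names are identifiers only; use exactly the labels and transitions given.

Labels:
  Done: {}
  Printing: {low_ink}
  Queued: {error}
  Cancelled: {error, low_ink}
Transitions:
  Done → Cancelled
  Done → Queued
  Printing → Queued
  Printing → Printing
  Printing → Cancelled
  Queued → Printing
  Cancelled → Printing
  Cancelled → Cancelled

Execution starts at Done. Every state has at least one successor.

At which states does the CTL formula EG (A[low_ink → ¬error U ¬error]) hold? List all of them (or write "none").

{Done, Printing, Queued}

States satisfying A[low_ink → ¬error U ¬error]: {Done, Printing, Queued}.
States satisfying EG (A[low_ink → ¬error U ¬error]): {Done, Printing, Queued}.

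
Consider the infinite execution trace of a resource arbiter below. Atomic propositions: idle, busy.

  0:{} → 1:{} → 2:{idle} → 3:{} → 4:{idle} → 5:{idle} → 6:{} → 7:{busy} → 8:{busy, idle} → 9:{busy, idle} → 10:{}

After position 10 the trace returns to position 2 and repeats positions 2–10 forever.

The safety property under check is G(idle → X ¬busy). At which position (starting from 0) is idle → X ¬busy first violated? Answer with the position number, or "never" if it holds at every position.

Check idle → X ¬busy at each position in order: 0 ✓, 1 ✓, 2 ✓, 3 ✓, 4 ✓, 5 ✓, 6 ✓, 7 ✓.
At position 8 the labels are {busy, idle} and the next position 9 has {busy, idle}, so idle → X ¬busy is false there. This is the first violation.

8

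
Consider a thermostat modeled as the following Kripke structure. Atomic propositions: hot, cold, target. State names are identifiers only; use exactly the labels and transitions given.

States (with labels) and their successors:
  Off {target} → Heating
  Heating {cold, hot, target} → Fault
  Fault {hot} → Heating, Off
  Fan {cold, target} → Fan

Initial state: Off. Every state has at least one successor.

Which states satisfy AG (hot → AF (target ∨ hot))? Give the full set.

States satisfying hot → AF (target ∨ hot): {Off, Heating, Fault, Fan}.
States satisfying AG (hot → AF (target ∨ hot)): {Off, Heating, Fault, Fan}.

{Off, Heating, Fault, Fan}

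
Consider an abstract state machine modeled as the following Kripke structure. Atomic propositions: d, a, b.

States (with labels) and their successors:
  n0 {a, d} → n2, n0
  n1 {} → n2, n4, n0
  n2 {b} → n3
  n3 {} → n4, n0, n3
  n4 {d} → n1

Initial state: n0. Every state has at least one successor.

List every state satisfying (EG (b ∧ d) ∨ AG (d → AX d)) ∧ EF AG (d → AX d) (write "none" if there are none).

States satisfying b ∧ d: ∅.
States satisfying EG (b ∧ d): ∅.
States satisfying d → AX d: {n1, n2, n3}.
States satisfying AG (d → AX d): ∅.
States satisfying EG (b ∧ d) ∨ AG (d → AX d): ∅.
States satisfying EF AG (d → AX d): ∅.
States satisfying (EG (b ∧ d) ∨ AG (d → AX d)) ∧ EF AG (d → AX d): ∅.

none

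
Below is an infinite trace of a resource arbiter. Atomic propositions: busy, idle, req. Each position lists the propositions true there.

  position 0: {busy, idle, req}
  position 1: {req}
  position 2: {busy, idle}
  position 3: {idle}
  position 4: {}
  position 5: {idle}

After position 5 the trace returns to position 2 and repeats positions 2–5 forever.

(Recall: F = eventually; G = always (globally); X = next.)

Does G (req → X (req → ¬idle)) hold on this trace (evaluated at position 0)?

req → X (req → ¬idle) holds at every position 0..5, and those are all positions ever visited, so G (req → X (req → ¬idle)) holds.
Positions where req holds: 0, 1.
Check X (req → ¬idle) at each: 0→ok, 1→ok.

Yes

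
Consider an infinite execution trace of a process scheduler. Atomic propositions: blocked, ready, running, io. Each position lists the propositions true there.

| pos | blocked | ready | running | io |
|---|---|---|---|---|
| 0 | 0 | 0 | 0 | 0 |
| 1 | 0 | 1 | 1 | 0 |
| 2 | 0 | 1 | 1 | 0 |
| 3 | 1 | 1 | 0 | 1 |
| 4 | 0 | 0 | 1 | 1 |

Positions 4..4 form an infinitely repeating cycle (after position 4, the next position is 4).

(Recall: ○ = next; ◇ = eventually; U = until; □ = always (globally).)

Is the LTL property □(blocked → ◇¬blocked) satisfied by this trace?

blocked → ◇¬blocked holds at every position 0..4, and those are all positions ever visited, so □(blocked → ◇¬blocked) holds.
Positions where blocked holds: 3.
Check ◇¬blocked at each: 3→ok.

Satisfied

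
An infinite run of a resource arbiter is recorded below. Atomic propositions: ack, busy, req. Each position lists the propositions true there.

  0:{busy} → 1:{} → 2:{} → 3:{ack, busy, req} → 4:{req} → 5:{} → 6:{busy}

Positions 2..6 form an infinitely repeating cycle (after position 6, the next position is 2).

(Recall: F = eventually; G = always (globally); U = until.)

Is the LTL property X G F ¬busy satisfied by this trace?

The position after 0 is 1; G F ¬busy is true there.

Holds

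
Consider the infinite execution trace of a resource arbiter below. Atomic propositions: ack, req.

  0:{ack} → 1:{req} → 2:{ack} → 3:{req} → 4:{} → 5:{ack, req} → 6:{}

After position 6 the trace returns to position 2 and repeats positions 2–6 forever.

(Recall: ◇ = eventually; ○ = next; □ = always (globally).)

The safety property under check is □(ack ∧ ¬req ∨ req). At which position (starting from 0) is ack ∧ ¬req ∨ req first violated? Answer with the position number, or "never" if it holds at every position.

4

Check ack ∧ ¬req ∨ req at each position in order: 0 ✓, 1 ✓, 2 ✓, 3 ✓.
At position 4 the labels are {}, so ack ∧ ¬req ∨ req is false there. This is the first violation.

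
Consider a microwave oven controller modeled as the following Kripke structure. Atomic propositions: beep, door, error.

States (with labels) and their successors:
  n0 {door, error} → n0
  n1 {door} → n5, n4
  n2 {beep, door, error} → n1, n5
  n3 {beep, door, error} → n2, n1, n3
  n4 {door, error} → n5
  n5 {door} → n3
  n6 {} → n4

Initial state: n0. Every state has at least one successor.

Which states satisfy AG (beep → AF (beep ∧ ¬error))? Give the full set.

{n0}

States satisfying beep → AF (beep ∧ ¬error): {n0, n1, n4, n5, n6}.
States satisfying AG (beep → AF (beep ∧ ¬error)): {n0}.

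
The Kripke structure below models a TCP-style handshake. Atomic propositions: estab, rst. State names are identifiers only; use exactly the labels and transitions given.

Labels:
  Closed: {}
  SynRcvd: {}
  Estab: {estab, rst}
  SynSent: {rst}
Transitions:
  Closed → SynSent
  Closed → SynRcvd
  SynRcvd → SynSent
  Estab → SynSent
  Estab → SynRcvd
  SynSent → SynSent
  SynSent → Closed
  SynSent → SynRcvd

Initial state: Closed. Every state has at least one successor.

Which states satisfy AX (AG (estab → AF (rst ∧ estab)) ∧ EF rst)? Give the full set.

States satisfying AG (estab → AF (rst ∧ estab)) ∧ EF rst: {Closed, SynRcvd, Estab, SynSent}.
States satisfying AX (AG (estab → AF (rst ∧ estab)) ∧ EF rst): {Closed, SynRcvd, Estab, SynSent}.

{Closed, SynRcvd, Estab, SynSent}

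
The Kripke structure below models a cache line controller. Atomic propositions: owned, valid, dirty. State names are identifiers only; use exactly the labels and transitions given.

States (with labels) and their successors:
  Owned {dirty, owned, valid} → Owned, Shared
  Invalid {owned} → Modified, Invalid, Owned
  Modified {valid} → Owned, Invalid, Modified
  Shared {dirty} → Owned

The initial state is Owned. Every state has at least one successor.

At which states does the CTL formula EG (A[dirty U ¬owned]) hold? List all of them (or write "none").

States satisfying A[dirty U ¬owned]: {Modified, Shared}.
States satisfying EG (A[dirty U ¬owned]): {Modified}.

{Modified}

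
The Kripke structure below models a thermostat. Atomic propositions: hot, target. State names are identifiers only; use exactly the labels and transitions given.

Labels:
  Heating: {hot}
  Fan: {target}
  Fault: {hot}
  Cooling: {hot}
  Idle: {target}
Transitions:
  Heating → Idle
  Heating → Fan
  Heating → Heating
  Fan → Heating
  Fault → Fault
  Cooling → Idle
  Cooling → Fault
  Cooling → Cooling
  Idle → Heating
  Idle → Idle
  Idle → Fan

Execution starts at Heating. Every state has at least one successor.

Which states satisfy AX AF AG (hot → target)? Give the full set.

States satisfying AF AG (hot → target): ∅.
States satisfying AX AF AG (hot → target): ∅.

none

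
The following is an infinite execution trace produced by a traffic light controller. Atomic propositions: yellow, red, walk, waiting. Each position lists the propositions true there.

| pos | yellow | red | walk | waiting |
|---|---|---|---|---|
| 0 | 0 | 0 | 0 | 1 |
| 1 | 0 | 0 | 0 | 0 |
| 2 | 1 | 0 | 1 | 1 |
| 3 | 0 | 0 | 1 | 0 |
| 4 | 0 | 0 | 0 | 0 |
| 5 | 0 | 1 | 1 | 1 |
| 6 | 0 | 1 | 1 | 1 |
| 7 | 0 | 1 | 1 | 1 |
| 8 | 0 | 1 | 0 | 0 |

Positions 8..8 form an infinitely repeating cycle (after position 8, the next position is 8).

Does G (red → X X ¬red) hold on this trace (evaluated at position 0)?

No

red → X X ¬red must hold at every position from 0 onward. It fails at position 5, so G (red → X X ¬red) is false.
Positions where red holds: 5, 6, 7, 8.
Check X X ¬red at each: 5→fails, 6→fails, 7→fails, 8→fails.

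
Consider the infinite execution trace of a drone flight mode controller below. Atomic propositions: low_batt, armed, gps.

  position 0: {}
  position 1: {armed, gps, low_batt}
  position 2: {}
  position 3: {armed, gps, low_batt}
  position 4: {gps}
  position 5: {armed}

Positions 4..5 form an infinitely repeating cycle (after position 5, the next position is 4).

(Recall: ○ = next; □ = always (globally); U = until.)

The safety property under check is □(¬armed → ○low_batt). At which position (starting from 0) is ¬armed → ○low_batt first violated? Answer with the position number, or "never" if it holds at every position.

4

Check ¬armed → ○low_batt at each position in order: 0 ✓, 1 ✓, 2 ✓, 3 ✓.
At position 4 the labels are {gps} and the next position 5 has {armed}, so ¬armed → ○low_batt is false there. This is the first violation.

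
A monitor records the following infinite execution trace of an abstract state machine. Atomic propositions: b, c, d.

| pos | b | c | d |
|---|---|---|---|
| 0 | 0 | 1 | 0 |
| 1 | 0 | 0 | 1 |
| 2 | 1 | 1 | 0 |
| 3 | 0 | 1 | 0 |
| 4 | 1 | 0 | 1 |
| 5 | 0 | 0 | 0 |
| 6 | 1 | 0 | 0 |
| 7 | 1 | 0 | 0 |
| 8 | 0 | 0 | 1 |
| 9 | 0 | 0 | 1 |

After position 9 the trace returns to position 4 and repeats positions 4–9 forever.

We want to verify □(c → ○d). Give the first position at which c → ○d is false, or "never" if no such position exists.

2

Check c → ○d at each position in order: 0 ✓, 1 ✓.
At position 2 the labels are {b, c} and the next position 3 has {c}, so c → ○d is false there. This is the first violation.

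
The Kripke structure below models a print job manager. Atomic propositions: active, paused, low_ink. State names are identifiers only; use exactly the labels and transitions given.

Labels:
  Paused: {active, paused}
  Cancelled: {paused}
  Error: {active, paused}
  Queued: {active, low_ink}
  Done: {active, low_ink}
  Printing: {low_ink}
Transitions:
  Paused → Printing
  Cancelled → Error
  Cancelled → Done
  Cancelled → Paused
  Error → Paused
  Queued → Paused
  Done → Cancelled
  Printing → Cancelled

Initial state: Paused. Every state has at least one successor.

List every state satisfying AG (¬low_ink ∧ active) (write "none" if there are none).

States satisfying ¬low_ink ∧ active: {Paused, Error}.
States satisfying AG (¬low_ink ∧ active): ∅.

none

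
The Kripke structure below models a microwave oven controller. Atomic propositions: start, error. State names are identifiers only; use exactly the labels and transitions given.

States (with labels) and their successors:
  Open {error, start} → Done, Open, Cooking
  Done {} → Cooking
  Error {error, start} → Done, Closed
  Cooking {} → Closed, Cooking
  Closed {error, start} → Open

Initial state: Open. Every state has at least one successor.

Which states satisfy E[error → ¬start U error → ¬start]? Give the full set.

States satisfying error → ¬start: {Done, Cooking}.
States satisfying E[error → ¬start U error → ¬start]: {Done, Cooking}.

{Done, Cooking}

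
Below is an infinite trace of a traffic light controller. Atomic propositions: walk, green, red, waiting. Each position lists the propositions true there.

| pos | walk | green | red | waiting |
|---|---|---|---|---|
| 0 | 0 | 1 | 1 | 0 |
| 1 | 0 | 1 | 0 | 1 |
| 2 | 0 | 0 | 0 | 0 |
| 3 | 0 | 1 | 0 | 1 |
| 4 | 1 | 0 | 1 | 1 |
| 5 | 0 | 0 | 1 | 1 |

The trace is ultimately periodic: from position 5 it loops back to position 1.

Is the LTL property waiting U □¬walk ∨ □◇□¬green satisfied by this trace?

Does not hold

Walking from position 0: at position 0, □¬walk has not yet held and waiting fails, so waiting U □¬walk is false.
◇□¬green must hold at every position from 0 onward. It fails at position 0, so □◇□¬green is false.
At position 0: waiting U □¬walk is false; □◇□¬green is false; so waiting U □¬walk ∨ □◇□¬green is false.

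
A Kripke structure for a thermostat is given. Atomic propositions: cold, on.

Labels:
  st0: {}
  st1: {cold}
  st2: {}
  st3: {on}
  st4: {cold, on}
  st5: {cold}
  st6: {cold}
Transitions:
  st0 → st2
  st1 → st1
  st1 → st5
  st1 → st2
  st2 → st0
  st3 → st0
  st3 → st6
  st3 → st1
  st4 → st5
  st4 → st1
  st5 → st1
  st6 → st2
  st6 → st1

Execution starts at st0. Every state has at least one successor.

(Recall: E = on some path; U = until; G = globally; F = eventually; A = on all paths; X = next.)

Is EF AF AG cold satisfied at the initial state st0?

States satisfying AF AG cold: ∅.
States satisfying EF AF AG cold: ∅.
No suitable path/successor from st0 witnesses the formula.
st0 ∉ Sat(EF AF AG cold).

Does not hold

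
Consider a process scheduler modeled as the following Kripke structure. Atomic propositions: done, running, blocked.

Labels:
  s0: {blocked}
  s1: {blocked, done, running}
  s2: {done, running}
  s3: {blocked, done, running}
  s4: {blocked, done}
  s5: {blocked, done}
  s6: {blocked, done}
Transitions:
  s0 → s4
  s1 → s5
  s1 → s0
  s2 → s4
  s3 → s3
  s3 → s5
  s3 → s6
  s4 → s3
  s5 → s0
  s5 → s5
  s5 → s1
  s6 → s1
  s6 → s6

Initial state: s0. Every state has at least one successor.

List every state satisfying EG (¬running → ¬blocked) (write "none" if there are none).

States satisfying ¬running → ¬blocked: {s1, s2, s3}.
States satisfying EG (¬running → ¬blocked): {s3}.

{s3}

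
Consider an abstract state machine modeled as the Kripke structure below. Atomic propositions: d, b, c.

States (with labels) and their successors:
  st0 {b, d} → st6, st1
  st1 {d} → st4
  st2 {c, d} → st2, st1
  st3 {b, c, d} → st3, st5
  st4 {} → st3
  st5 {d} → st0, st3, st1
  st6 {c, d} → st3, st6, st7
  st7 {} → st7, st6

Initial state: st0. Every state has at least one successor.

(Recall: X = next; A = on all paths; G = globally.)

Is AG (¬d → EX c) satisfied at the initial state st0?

Yes

States satisfying ¬d → EX c: {st0, st1, st2, st3, st4, st5, st6, st7}.
States satisfying AG (¬d → EX c): {st0, st1, st2, st3, st4, st5, st6, st7}.
Every state reachable from st0 satisfies ¬d → EX c.
st0 ∈ Sat(AG (¬d → EX c)).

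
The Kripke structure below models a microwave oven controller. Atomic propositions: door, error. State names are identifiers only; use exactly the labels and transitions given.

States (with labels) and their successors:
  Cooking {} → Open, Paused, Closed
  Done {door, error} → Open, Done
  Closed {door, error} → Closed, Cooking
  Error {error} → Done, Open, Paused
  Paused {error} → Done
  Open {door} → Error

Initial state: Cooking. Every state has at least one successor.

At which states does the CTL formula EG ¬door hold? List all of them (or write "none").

none

States satisfying ¬door: {Cooking, Error, Paused}.
States satisfying EG ¬door: ∅.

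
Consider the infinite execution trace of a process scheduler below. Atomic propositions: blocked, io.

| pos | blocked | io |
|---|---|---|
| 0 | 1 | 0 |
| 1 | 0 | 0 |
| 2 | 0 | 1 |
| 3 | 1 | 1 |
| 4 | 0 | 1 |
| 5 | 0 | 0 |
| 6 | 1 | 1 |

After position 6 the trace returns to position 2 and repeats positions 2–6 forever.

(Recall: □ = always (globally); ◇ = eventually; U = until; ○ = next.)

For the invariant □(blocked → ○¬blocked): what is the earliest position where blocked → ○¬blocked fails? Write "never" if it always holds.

never

blocked → ○¬blocked holds at every position 0..6, and those are all the positions the trace ever visits, so the invariant □(blocked → ○¬blocked) is never violated.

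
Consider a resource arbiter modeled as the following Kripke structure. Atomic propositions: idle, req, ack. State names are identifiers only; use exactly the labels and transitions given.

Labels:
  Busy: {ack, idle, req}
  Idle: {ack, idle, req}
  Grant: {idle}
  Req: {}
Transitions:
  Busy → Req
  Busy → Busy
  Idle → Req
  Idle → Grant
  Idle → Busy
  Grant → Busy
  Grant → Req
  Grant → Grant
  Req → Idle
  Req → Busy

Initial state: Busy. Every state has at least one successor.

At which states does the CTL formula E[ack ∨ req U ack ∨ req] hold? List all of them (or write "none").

{Busy, Idle}

States satisfying ack ∨ req: {Busy, Idle}.
States satisfying E[ack ∨ req U ack ∨ req]: {Busy, Idle}.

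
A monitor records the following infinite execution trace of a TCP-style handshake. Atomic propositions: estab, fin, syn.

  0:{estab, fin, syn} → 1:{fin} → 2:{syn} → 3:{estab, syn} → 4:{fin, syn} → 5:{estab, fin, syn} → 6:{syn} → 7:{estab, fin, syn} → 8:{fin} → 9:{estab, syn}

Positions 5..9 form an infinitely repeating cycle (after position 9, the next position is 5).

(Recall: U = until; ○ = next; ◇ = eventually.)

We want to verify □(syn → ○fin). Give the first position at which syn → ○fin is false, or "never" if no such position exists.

Check syn → ○fin at each position in order: 0 ✓, 1 ✓.
At position 2 the labels are {syn} and the next position 3 has {estab, syn}, so syn → ○fin is false there. This is the first violation.

2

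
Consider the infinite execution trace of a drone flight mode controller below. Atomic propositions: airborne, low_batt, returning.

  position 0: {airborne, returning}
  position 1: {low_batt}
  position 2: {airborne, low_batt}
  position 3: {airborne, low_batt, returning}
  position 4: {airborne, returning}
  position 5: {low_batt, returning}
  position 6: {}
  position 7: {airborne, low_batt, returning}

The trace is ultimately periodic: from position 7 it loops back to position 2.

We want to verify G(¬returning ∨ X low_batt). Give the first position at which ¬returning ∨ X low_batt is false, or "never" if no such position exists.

3

Check ¬returning ∨ X low_batt at each position in order: 0 ✓, 1 ✓, 2 ✓.
At position 3 the labels are {airborne, low_batt, returning} and the next position 4 has {airborne, returning}, so ¬returning ∨ X low_batt is false there. This is the first violation.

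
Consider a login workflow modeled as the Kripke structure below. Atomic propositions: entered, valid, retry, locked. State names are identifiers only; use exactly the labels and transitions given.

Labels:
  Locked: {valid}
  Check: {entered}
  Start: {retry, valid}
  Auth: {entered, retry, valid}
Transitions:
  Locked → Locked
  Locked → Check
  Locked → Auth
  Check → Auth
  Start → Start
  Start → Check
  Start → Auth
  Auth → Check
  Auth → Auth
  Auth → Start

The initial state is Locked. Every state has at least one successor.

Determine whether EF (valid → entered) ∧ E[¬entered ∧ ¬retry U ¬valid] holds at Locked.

Holds

States satisfying valid → entered: {Check, Auth}.
States satisfying EF (valid → entered): {Locked, Check, Start, Auth}.
States satisfying ¬entered ∧ ¬retry: {Locked}.
States satisfying ¬valid: {Check}.
States satisfying E[¬entered ∧ ¬retry U ¬valid]: {Locked, Check}.
States satisfying EF (valid → entered) ∧ E[¬entered ∧ ¬retry U ¬valid]: {Locked, Check}.
Locked ∈ Sat(EF (valid → entered) ∧ E[¬entered ∧ ¬retry U ¬valid]).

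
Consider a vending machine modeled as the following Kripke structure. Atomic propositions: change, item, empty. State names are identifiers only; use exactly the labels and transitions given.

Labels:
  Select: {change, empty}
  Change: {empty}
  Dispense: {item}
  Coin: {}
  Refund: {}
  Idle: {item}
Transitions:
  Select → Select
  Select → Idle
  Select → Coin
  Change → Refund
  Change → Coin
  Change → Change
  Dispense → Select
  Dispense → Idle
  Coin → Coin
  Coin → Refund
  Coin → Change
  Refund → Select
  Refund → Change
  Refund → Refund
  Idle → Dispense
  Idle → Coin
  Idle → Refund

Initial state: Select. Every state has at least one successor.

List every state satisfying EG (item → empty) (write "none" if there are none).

{Select, Change, Coin, Refund}

States satisfying item → empty: {Select, Change, Coin, Refund}.
States satisfying EG (item → empty): {Select, Change, Coin, Refund}.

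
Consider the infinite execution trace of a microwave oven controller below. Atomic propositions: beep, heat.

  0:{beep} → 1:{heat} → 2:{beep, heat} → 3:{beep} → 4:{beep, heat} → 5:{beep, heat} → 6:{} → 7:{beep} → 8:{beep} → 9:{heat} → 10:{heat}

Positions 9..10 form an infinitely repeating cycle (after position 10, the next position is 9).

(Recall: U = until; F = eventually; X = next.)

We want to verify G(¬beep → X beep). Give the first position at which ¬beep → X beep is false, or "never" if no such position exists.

9

Check ¬beep → X beep at each position in order: 0 ✓, 1 ✓, 2 ✓, 3 ✓, 4 ✓, 5 ✓, 6 ✓, 7 ✓, 8 ✓.
At position 9 the labels are {heat} and the next position 10 has {heat}, so ¬beep → X beep is false there. This is the first violation.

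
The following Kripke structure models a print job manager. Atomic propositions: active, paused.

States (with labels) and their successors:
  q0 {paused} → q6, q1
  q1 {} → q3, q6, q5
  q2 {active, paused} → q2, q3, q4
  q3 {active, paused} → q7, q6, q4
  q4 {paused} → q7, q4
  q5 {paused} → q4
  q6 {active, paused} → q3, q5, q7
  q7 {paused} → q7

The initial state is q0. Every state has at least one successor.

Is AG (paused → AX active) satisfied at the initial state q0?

Does not hold

States satisfying paused → AX active: {q1}.
States satisfying AG (paused → AX active): ∅.
q0 is reachable from q0 and violates paused → AX active, so AG fails at q0.
q0 ∉ Sat(AG (paused → AX active)).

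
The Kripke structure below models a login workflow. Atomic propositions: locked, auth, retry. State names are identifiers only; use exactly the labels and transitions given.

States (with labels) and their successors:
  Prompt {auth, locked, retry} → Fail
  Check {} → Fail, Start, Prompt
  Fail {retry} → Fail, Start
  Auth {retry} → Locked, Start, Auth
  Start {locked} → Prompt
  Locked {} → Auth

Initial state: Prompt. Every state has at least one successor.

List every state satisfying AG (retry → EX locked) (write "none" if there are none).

States satisfying retry → EX locked: {Check, Fail, Auth, Start, Locked}.
States satisfying AG (retry → EX locked): ∅.

none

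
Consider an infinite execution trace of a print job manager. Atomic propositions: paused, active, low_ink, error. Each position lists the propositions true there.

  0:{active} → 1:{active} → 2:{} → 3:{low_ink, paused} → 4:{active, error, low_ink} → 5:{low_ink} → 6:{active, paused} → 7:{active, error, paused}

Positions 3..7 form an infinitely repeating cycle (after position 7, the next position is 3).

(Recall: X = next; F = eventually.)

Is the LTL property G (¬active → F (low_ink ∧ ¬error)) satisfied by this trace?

Holds

¬active → F (low_ink ∧ ¬error) holds at every position 0..7, and those are all positions ever visited, so G (¬active → F (low_ink ∧ ¬error)) holds.
Positions where ¬active holds: 2, 3, 5.
Check F (low_ink ∧ ¬error) at each: 2→ok, 3→ok, 5→ok.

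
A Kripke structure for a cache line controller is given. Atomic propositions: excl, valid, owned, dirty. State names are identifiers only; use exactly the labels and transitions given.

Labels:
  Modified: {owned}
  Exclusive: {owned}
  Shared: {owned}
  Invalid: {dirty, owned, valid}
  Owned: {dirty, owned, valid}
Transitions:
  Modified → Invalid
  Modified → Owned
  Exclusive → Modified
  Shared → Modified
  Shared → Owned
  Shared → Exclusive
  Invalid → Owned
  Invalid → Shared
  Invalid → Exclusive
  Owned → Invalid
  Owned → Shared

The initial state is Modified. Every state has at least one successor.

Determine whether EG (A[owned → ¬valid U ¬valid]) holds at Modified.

States satisfying A[owned → ¬valid U ¬valid]: {Modified, Exclusive, Shared}.
States satisfying EG (A[owned → ¬valid U ¬valid]): ∅.
No suitable path/successor from Modified witnesses the formula.
Modified ∉ Sat(EG (A[owned → ¬valid U ¬valid])).

No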